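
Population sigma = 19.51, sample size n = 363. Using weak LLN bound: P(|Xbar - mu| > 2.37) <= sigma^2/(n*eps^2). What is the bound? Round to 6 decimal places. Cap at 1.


bound = min(1, sigma^2/(n*eps^2))
sigma^2 = 19.51^2 = 380.6401
n*eps^2 = 363 * 2.37^2 = 363 * 5.6169 = 2038.9347
sigma^2/(n*eps^2) = 380.6401 / 2038.9347 ≈ 0.18668577

0.186686


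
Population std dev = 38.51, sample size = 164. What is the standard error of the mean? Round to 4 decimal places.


SE = sigma / sqrt(n)
sqrt(164) ≈ 12.806248
SE = 38.51 / 12.806248 ≈ 3.007126

3.0071


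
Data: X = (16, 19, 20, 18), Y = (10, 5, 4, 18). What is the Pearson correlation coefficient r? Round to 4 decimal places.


r = sum((xi-xbar)(yi-ybar)) / sqrt(sum((xi-xbar)^2) * sum((yi-ybar)^2))
n = 4, xbar = 73/4 = 18.25, ybar = 37/4 = 9.25
Sxy = sum((xi-xbar)(yi-ybar)) = -16.25
Sxx = sum((xi-xbar)^2) = 8.75
Syy = sum((yi-ybar)^2) = 122.75
sqrt(Sxx*Syy) ≈ 32.772893
r = Sxy / sqrt(Sxx*Syy) = -16.25 / 32.772893 ≈ -0.495837

-0.4958


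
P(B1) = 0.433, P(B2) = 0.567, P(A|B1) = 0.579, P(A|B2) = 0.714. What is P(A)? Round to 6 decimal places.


P(A) = P(A|B1)*P(B1) + P(A|B2)*P(B2)
P(A|B1)*P(B1) = 0.579 * 0.433 = 0.250707
P(A|B2)*P(B2) = 0.714 * 0.567 = 0.404838
P(A) = 0.250707 + 0.404838 = 0.655545

0.655545


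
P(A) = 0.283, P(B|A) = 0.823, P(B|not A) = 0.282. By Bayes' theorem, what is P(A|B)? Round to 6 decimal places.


P(A|B) = P(B|A)*P(A) / P(B), P(B) = P(B|A)*P(A) + P(B|not A)*P(not A)
P(B|A)*P(A) = 0.823 * 0.283 = 0.232909
P(B|not A)*P(not A) = 0.282 * 0.717 = 0.202194
P(B) = 0.232909 + 0.202194 = 0.435103
P(A|B) = 0.232909 / 0.435103 ≈ 0.53529624

0.535296


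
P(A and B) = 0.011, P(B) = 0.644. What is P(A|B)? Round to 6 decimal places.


P(A|B) = P(A and B) / P(B) = 0.011 / 0.644 = 11/644 ≈ 0.01708075

0.017081


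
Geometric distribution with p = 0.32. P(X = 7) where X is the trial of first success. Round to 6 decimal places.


P = (1-p)^(k-1) * p
(1-p)^(k-1) = 0.68^6 ≈ 0.09886748
P = 0.09886748 * 0.32 ≈ 0.03163759

0.031638


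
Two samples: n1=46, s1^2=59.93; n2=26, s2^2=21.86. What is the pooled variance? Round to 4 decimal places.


sp^2 = ((n1-1)*s1^2 + (n2-1)*s2^2)/(n1+n2-2)
(n1-1)*s1^2 = 45 * 59.93 = 2696.85
(n2-1)*s2^2 = 25 * 21.86 = 546.5
numerator = 2696.85 + 546.5 = 3243.35
n1+n2-2 = 70
sp^2 = 3243.35 / 70 = 64867/1400 ≈ 46.333571

46.3336


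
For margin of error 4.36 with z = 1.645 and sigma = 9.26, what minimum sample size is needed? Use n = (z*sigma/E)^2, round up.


z*sigma/E = 1.645 * 9.26 / 4.36 ≈ 3.493739
(z*sigma/E)^2 ≈ 12.206209
round up: n = 13

13


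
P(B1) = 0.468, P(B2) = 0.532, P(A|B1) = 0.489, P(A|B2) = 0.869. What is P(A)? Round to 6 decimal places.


P(A) = P(A|B1)*P(B1) + P(A|B2)*P(B2)
P(A|B1)*P(B1) = 0.489 * 0.468 = 0.228852
P(A|B2)*P(B2) = 0.869 * 0.532 = 0.462308
P(A) = 0.228852 + 0.462308 = 0.69116

0.691160


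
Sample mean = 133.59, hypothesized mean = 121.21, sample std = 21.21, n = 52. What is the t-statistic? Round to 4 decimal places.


t = (xbar - mu0) / (s/sqrt(n))
xbar - mu0 = 133.59 - 121.21 = 12.38
sqrt(52) ≈ 7.21110255
s/sqrt(n) = 21.21 / 7.21110255 ≈ 2.94129779
t = 12.38 / 2.94129779 ≈ 4.209026

4.2090


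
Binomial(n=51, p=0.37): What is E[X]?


E[X] = n*p = 51 * 0.37 = 18.87

18.87


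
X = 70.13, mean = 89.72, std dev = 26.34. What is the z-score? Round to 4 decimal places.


z = (X - mu) / sigma
X - mu = 70.13 - 89.72 = -19.59
z = -19.59 / 26.34 = -653/878 ≈ -0.743736

-0.7437


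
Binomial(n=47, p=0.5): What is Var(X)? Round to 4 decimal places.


Var = n*p*(1-p) = 47 * 0.5 * 0.5 = 11.75

11.7500


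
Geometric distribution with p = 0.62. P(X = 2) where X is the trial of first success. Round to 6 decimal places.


P = (1-p)^(k-1) * p
(1-p)^(k-1) = 0.38^1 = 0.38
P = 0.38 * 0.62 = 0.2356

0.235600


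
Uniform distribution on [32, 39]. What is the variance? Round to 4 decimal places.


Var = (b-a)^2 / 12
(b-a)^2 = (39 - 32)^2 = 49
Var = 49/12 ≈ 4.083333

4.0833


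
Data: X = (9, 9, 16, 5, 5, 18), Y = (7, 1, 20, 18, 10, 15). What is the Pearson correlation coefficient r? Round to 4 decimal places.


r = sum((xi-xbar)(yi-ybar)) / sqrt(sum((xi-xbar)^2) * sum((yi-ybar)^2))
n = 6, xbar = 62/6 = 31/3 ≈ 10.333333, ybar = 71/6 ≈ 11.833333
Sxy = sum((xi-xbar)(yi-ybar)) = 205/3 ≈ 68.333333
Sxx = sum((xi-xbar)^2) = 454/3 ≈ 151.333333
Syy = sum((yi-ybar)^2) = 1553/6 ≈ 258.833333
sqrt(Sxx*Syy) ≈ 197.914403
r = Sxy / sqrt(Sxx*Syy) = 68.333333 / 197.914403 ≈ 0.345267

0.3453


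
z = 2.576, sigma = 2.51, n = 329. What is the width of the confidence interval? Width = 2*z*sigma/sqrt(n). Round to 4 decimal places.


width = 2*z*sigma/sqrt(n)
2*z*sigma = 2 * 2.576 * 2.51 = 12.93152
sqrt(329) ≈ 18.138357
width = 12.93152 / 18.138357 ≈ 0.712938

0.7129


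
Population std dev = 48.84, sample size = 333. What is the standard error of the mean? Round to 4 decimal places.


SE = sigma / sqrt(n)
sqrt(333) ≈ 18.248288
SE = 48.84 / 18.248288 ≈ 2.676416

2.6764


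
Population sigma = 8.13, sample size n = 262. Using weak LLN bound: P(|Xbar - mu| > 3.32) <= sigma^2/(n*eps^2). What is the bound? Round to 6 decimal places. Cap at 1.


bound = min(1, sigma^2/(n*eps^2))
sigma^2 = 8.13^2 = 66.0969
n*eps^2 = 262 * 3.32^2 = 262 * 11.0224 = 2887.8688
sigma^2/(n*eps^2) = 66.0969 / 2887.8688 ≈ 0.02288778

0.022888


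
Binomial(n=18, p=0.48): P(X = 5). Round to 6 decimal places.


P = C(n,k) * p^k * (1-p)^(n-k)
C(18,5) = 8568
p^k = 0.48^5 ≈ 0.02548040
(1-p)^(n-k) = 0.52^13 ≈ 0.0002032560
P = 8568 * 0.02548040 * 0.0002032560 ≈ 0.044374

0.044374


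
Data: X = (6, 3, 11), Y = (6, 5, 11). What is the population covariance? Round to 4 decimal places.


Cov = (1/n)*sum((xi-xbar)(yi-ybar))
n = 3, xbar = 20/3 ≈ 6.666667, ybar = 22/3 ≈ 7.333333
sum((xi-xbar)(yi-ybar)) = 76/3 ≈ 25.333333
Cov = 25.333333 / 3 = 76/9 ≈ 8.444444

8.4444


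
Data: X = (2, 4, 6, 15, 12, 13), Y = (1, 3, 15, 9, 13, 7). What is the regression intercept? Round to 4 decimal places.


a = ybar - b*xbar, where b = sum((xi-xbar)(yi-ybar)) / sum((xi-xbar)^2)
n = 6, xbar = 52/6 = 26/3 ≈ 8.666667, ybar = 48/6 = 8
Sxy = sum((xi-xbar)(yi-ybar)) = 70
Sxx = sum((xi-xbar)^2) = 430/3 ≈ 143.333333
b = Sxy / Sxx = 21/43 ≈ 0.488372
a = 8 - 0.488372 * 8.666667 = 162/43 ≈ 3.767442

3.7674


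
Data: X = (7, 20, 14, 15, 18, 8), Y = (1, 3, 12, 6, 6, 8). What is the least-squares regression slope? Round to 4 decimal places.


b = sum((xi-xbar)(yi-ybar)) / sum((xi-xbar)^2)
n = 6, xbar = 82/6 = 41/3 ≈ 13.666667, ybar = 36/6 = 6
Sxy = sum((xi-xbar)(yi-ybar)) = 5
Sxx = sum((xi-xbar)^2) = 412/3 ≈ 137.333333
b = Sxy / Sxx = 15/412 ≈ 0.036408

0.0364


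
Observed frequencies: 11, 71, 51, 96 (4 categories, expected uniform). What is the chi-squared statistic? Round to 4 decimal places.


chi2 = sum((O-E)^2/E), E = total/4
total = 229, E = 229/4 = 57.25
(11 - 57.25)^2 / 57.25 = 2139.0625 / 57.25 = 34225/916 ≈ 37.363537
(71 - 57.25)^2 / 57.25 = 189.0625 / 57.25 = 3025/916 ≈ 3.302402
(51 - 57.25)^2 / 57.25 = 39.0625 / 57.25 = 625/916 ≈ 0.682314
(96 - 57.25)^2 / 57.25 = 1501.5625 / 57.25 = 24025/916 ≈ 26.228166
chi2 = 15475/229 ≈ 67.576419

67.5764


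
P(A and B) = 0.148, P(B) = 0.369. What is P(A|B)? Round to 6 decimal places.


P(A|B) = P(A and B) / P(B) = 0.148 / 0.369 = 148/369 ≈ 0.40108401

0.401084


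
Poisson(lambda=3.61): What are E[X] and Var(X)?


E[X] = Var(X) = lambda = 3.61

3.61, 3.61


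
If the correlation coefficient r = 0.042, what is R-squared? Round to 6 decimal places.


R^2 = r^2 = (0.042)^2 = 0.001764

0.001764


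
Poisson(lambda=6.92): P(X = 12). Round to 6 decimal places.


P = e^(-lam) * lam^k / k!
e^(-6.92) ≈ 0.0009878299
lam^k = 6.92^12 ≈ 12057940416.038373
k! = 12! = 479001600
P = 0.0009878299 * 12057940416.038373 / 479001600 ≈ 0.024867

0.024867


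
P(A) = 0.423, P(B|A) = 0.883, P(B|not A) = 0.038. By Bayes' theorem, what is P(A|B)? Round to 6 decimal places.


P(A|B) = P(B|A)*P(A) / P(B), P(B) = P(B|A)*P(A) + P(B|not A)*P(not A)
P(B|A)*P(A) = 0.883 * 0.423 = 0.373509
P(B|not A)*P(not A) = 0.038 * 0.577 = 0.021926
P(B) = 0.373509 + 0.021926 = 0.395435
P(A|B) = 0.373509 / 0.395435 ≈ 0.94455220

0.944552


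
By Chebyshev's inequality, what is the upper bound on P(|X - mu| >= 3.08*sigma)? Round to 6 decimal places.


P <= 1/k^2
k^2 = 3.08^2 = 9.4864
1/k^2 = 1 / 9.4864 = 625/5929 ≈ 0.10541407

0.105414


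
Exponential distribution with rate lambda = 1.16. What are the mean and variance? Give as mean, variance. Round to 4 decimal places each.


mean = 1/lam, var = 1/lam^2
mean = 1 / 1.16 = 25/29 ≈ 0.862069
lam^2 = 1.16^2 = 1.3456
var = 1 / 1.3456 = 625/841 ≈ 0.743163

0.8621, 0.7432


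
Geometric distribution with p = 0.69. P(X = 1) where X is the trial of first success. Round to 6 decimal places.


P = (1-p)^(k-1) * p
(1-p)^(k-1) = 0.31^0 = 1
P = 1 * 0.69 = 0.69

0.690000


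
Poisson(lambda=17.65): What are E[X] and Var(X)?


E[X] = Var(X) = lambda = 17.65

17.65, 17.65


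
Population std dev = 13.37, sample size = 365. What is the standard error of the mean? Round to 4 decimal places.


SE = sigma / sqrt(n)
sqrt(365) ≈ 19.104973
SE = 13.37 / 19.104973 ≈ 0.699818

0.6998


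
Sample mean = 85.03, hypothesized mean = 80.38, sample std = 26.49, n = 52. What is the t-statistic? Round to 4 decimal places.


t = (xbar - mu0) / (s/sqrt(n))
xbar - mu0 = 85.03 - 80.38 = 4.65
sqrt(52) ≈ 7.21110255
s/sqrt(n) = 26.49 / 7.21110255 ≈ 3.67350205
t = 4.65 / 3.67350205 ≈ 1.265822

1.2658


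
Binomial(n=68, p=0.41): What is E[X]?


E[X] = n*p = 68 * 0.41 = 27.88

27.88


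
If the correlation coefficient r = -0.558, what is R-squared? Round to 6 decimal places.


R^2 = r^2 = (-0.558)^2 = 0.311364

0.311364


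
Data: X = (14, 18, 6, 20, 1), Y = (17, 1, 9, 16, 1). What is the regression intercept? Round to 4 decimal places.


a = ybar - b*xbar, where b = sum((xi-xbar)(yi-ybar)) / sum((xi-xbar)^2)
n = 5, xbar = 59/5 = 11.8, ybar = 44/5 = 8.8
Sxy = sum((xi-xbar)(yi-ybar)) = 111.8
Sxx = sum((xi-xbar)^2) = 260.8
b = Sxy / Sxx = 559/1304 ≈ 0.428681
a = 8.8 - 0.428681 * 11.8 = 4879/1304 ≈ 3.741564

3.7416


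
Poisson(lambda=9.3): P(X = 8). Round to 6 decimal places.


P = e^(-lam) * lam^k / k!
e^(-9.3) ≈ 0.00009142423
lam^k = 9.3^8 ≈ 55958180.966504
k! = 8! = 40320
P = 0.00009142423 * 55958180.966504 / 40320 ≈ 0.126883

0.126883


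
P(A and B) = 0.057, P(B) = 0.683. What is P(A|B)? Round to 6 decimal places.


P(A|B) = P(A and B) / P(B) = 0.057 / 0.683 = 57/683 ≈ 0.08345534

0.083455


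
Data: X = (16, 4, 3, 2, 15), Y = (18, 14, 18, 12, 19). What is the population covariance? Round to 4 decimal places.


Cov = (1/n)*sum((xi-xbar)(yi-ybar))
n = 5, xbar = 40/5 = 8, ybar = 81/5 = 16.2
sum((xi-xbar)(yi-ybar)) = 59
Cov = 59 / 5 = 11.8

11.8000


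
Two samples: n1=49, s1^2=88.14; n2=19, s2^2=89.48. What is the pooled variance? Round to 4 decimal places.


sp^2 = ((n1-1)*s1^2 + (n2-1)*s2^2)/(n1+n2-2)
(n1-1)*s1^2 = 48 * 88.14 = 4230.72
(n2-1)*s2^2 = 18 * 89.48 = 1610.64
numerator = 4230.72 + 1610.64 = 5841.36
n1+n2-2 = 66
sp^2 = 5841.36 / 66 = 24339/275 ≈ 88.505455

88.5055


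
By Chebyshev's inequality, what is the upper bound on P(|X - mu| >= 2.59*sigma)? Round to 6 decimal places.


P <= 1/k^2
k^2 = 2.59^2 = 6.7081
1/k^2 = 1 / 6.7081 ≈ 0.14907351

0.149074


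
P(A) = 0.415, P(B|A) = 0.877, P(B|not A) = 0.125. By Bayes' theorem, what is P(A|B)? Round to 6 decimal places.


P(A|B) = P(B|A)*P(A) / P(B), P(B) = P(B|A)*P(A) + P(B|not A)*P(not A)
P(B|A)*P(A) = 0.877 * 0.415 = 0.363955
P(B|not A)*P(not A) = 0.125 * 0.585 = 0.073125
P(B) = 0.363955 + 0.073125 = 0.43708
P(A|B) = 0.363955 / 0.43708 ≈ 0.83269653

0.832697


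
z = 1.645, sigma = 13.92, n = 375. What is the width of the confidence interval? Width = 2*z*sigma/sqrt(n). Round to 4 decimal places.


width = 2*z*sigma/sqrt(n)
2*z*sigma = 2 * 1.645 * 13.92 = 45.7968
sqrt(375) ≈ 19.364917
width = 45.7968 / 19.364917 ≈ 2.364937

2.3649


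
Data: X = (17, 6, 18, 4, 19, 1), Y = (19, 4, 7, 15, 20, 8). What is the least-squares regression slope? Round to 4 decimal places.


b = sum((xi-xbar)(yi-ybar)) / sum((xi-xbar)^2)
n = 6, xbar = 65/6 ≈ 10.833333, ybar = 73/6 ≈ 12.166667
Sxy = sum((xi-xbar)(yi-ybar)) = 781/6 ≈ 130.166667
Sxx = sum((xi-xbar)^2) = 1937/6 ≈ 322.833333
b = Sxy / Sxx = 781/1937 ≈ 0.403201

0.4032


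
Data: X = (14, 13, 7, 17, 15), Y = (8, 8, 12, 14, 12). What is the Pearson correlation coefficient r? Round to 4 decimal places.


r = sum((xi-xbar)(yi-ybar)) / sqrt(sum((xi-xbar)^2) * sum((yi-ybar)^2))
n = 5, xbar = 66/5 = 13.2, ybar = 54/5 = 10.8
Sxy = sum((xi-xbar)(yi-ybar)) = 5.2
Sxx = sum((xi-xbar)^2) = 56.8
Syy = sum((yi-ybar)^2) = 28.8
sqrt(Sxx*Syy) ≈ 40.445519
r = Sxy / sqrt(Sxx*Syy) = 5.2 / 40.445519 ≈ 0.128568

0.1286


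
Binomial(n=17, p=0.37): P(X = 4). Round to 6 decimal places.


P = C(n,k) * p^k * (1-p)^(n-k)
C(17,4) = 2380
p^k = 0.37^4 = 0.01874161
(1-p)^(n-k) = 0.63^13 ≈ 0.002462789
P = 2380 * 0.01874161 * 0.002462789 ≈ 0.109853

0.109853


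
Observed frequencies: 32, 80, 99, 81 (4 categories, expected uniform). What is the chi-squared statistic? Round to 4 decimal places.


chi2 = sum((O-E)^2/E), E = total/4
total = 292, E = 292/4 = 73
(32 - 73)^2 / 73 = 1681 / 73 = 1681/73 ≈ 23.027397
(80 - 73)^2 / 73 = 49 / 73 = 49/73 ≈ 0.671233
(99 - 73)^2 / 73 = 676 / 73 = 676/73 ≈ 9.260274
(81 - 73)^2 / 73 = 64 / 73 = 64/73 ≈ 0.876712
chi2 = 2470/73 ≈ 33.835616

33.8356


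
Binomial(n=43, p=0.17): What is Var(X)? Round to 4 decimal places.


Var = n*p*(1-p) = 43 * 0.17 * 0.83 = 6.0673

6.0673


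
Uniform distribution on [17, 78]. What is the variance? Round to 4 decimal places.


Var = (b-a)^2 / 12
(b-a)^2 = (78 - 17)^2 = 3721
Var = 3721/12 ≈ 310.083333

310.0833


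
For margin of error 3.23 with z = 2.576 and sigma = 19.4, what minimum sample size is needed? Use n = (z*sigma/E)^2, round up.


z*sigma/E = 2.576 * 19.4 / 3.23 = 124936/8075 ≈ 15.471950
(z*sigma/E)^2 ≈ 239.381251
round up: n = 240

240


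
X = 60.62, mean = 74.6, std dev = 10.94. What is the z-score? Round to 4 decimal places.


z = (X - mu) / sigma
X - mu = 60.62 - 74.6 = -13.98
z = -13.98 / 10.94 = -699/547 ≈ -1.277879

-1.2779


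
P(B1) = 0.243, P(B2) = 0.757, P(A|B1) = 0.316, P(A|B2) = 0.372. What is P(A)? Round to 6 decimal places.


P(A) = P(A|B1)*P(B1) + P(A|B2)*P(B2)
P(A|B1)*P(B1) = 0.316 * 0.243 = 0.076788
P(A|B2)*P(B2) = 0.372 * 0.757 = 0.281604
P(A) = 0.076788 + 0.281604 = 0.358392

0.358392


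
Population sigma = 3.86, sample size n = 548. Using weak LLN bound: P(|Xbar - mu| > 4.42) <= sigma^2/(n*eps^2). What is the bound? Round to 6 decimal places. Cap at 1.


bound = min(1, sigma^2/(n*eps^2))
sigma^2 = 3.86^2 = 14.8996
n*eps^2 = 548 * 4.42^2 = 548 * 19.5364 = 10705.9472
sigma^2/(n*eps^2) = 14.8996 / 10705.9472 ≈ 0.00139171

0.001392


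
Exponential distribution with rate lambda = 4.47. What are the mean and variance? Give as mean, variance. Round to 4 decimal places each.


mean = 1/lam, var = 1/lam^2
mean = 1 / 4.47 = 100/447 ≈ 0.223714
lam^2 = 4.47^2 = 19.9809
var = 1 / 19.9809 ≈ 0.050048

0.2237, 0.0500


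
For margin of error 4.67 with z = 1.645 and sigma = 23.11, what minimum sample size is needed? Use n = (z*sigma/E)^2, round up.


z*sigma/E = 1.645 * 23.11 / 4.67 ≈ 8.140460
(z*sigma/E)^2 ≈ 66.267095
round up: n = 67

67


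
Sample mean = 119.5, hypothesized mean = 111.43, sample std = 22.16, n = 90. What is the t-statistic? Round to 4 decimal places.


t = (xbar - mu0) / (s/sqrt(n))
xbar - mu0 = 119.5 - 111.43 = 8.07
sqrt(90) ≈ 9.48683298
s/sqrt(n) = 22.16 / 9.48683298 ≈ 2.33586910
t = 8.07 / 2.33586910 ≈ 3.454817

3.4548


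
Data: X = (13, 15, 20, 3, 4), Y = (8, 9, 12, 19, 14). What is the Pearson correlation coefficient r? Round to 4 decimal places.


r = sum((xi-xbar)(yi-ybar)) / sqrt(sum((xi-xbar)^2) * sum((yi-ybar)^2))
n = 5, xbar = 55/5 = 11, ybar = 62/5 = 12.4
Sxy = sum((xi-xbar)(yi-ybar)) = -90
Sxx = sum((xi-xbar)^2) = 214
Syy = sum((yi-ybar)^2) = 77.2
sqrt(Sxx*Syy) ≈ 128.533264
r = Sxy / sqrt(Sxx*Syy) = -90 / 128.533264 ≈ -0.700208

-0.7002


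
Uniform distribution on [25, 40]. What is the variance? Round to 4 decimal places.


Var = (b-a)^2 / 12
(b-a)^2 = (40 - 25)^2 = 225
Var = 225/12 = 18.75

18.7500


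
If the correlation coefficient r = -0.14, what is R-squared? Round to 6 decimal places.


R^2 = r^2 = (-0.14)^2 = 0.0196

0.019600


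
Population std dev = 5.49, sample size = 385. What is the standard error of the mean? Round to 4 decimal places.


SE = sigma / sqrt(n)
sqrt(385) ≈ 19.621417
SE = 5.49 / 19.621417 ≈ 0.279796

0.2798


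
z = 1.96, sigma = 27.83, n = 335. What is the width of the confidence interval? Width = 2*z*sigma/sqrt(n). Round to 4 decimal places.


width = 2*z*sigma/sqrt(n)
2*z*sigma = 2 * 1.96 * 27.83 = 109.0936
sqrt(335) ≈ 18.303005
width = 109.0936 / 18.303005 ≈ 5.960420

5.9604


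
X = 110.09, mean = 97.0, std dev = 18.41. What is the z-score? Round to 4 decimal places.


z = (X - mu) / sigma
X - mu = 110.09 - 97.0 = 13.09
z = 13.09 / 18.41 = 187/263 ≈ 0.711027

0.7110


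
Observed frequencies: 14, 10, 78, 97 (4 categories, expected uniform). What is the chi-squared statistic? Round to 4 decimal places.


chi2 = sum((O-E)^2/E), E = total/4
total = 199, E = 199/4 = 49.75
(14 - 49.75)^2 / 49.75 = 1278.0625 / 49.75 = 20449/796 ≈ 25.689698
(10 - 49.75)^2 / 49.75 = 1580.0625 / 49.75 = 25281/796 ≈ 31.760050
(78 - 49.75)^2 / 49.75 = 798.0625 / 49.75 = 12769/796 ≈ 16.041457
(97 - 49.75)^2 / 49.75 = 2232.5625 / 49.75 = 35721/796 ≈ 44.875628
chi2 = 23555/199 ≈ 118.366834

118.3668


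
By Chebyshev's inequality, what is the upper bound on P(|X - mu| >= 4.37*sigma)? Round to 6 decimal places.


P <= 1/k^2
k^2 = 4.37^2 = 19.0969
1/k^2 = 1 / 19.0969 ≈ 0.05236452

0.052365


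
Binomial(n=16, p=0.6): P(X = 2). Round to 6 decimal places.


P = C(n,k) * p^k * (1-p)^(n-k)
C(16,2) = 120
p^k = 0.6^2 = 0.36
(1-p)^(n-k) = 0.4^14 ≈ 0.000002684355
P = 120 * 0.36 * 0.000002684355 ≈ 0.000116

0.000116


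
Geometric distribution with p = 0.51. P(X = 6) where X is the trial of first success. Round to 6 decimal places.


P = (1-p)^(k-1) * p
(1-p)^(k-1) = 0.49^5 ≈ 0.02824752
P = 0.02824752 * 0.51 ≈ 0.01440624

0.014406


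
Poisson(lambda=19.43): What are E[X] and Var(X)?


E[X] = Var(X) = lambda = 19.43

19.43, 19.43


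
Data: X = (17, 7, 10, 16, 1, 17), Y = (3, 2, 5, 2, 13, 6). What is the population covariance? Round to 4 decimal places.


Cov = (1/n)*sum((xi-xbar)(yi-ybar))
n = 6, xbar = 68/6 = 34/3 ≈ 11.333333, ybar = 31/6 ≈ 5.166667
sum((xi-xbar)(yi-ybar)) = -268/3 ≈ -89.333333
Cov = -89.333333 / 6 = -134/9 ≈ -14.888889

-14.8889


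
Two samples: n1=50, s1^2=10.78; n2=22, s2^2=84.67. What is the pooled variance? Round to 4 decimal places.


sp^2 = ((n1-1)*s1^2 + (n2-1)*s2^2)/(n1+n2-2)
(n1-1)*s1^2 = 49 * 10.78 = 528.22
(n2-1)*s2^2 = 21 * 84.67 = 1778.07
numerator = 528.22 + 1778.07 = 2306.29
n1+n2-2 = 70
sp^2 = 2306.29 / 70 = 32.947

32.9470


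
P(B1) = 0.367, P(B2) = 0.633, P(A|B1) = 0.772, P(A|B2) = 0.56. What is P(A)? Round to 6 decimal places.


P(A) = P(A|B1)*P(B1) + P(A|B2)*P(B2)
P(A|B1)*P(B1) = 0.772 * 0.367 = 0.283324
P(A|B2)*P(B2) = 0.56 * 0.633 = 0.35448
P(A) = 0.283324 + 0.35448 = 0.637804

0.637804


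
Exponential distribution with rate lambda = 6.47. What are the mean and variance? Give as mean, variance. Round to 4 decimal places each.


mean = 1/lam, var = 1/lam^2
mean = 1 / 6.47 = 100/647 ≈ 0.154560
lam^2 = 6.47^2 = 41.8609
var = 1 / 41.8609 ≈ 0.023889

0.1546, 0.0239


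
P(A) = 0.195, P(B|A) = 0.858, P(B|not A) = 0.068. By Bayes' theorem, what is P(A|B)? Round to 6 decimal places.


P(A|B) = P(B|A)*P(A) / P(B), P(B) = P(B|A)*P(A) + P(B|not A)*P(not A)
P(B|A)*P(A) = 0.858 * 0.195 = 0.16731
P(B|not A)*P(not A) = 0.068 * 0.805 = 0.05474
P(B) = 0.16731 + 0.05474 = 0.22205
P(A|B) = 0.16731 / 0.22205 ≈ 0.75347895

0.753479


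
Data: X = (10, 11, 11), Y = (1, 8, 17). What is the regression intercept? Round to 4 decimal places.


a = ybar - b*xbar, where b = sum((xi-xbar)(yi-ybar)) / sum((xi-xbar)^2)
n = 3, xbar = 32/3 ≈ 10.666667, ybar = 26/3 ≈ 8.666667
Sxy = sum((xi-xbar)(yi-ybar)) = 23/3 ≈ 7.666667
Sxx = sum((xi-xbar)^2) = 2/3 ≈ 0.666667
b = Sxy / Sxx = 11.5
a = 8.666667 - 11.5 * 10.666667 = -114

-114.0000


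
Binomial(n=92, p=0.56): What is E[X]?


E[X] = n*p = 92 * 0.56 = 51.52

51.52


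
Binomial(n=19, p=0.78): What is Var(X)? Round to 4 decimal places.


Var = n*p*(1-p) = 19 * 0.78 * 0.22 = 3.2604

3.2604


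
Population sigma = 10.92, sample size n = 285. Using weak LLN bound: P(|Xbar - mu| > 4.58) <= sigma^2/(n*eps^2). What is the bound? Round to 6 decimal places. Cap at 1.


bound = min(1, sigma^2/(n*eps^2))
sigma^2 = 10.92^2 = 119.2464
n*eps^2 = 285 * 4.58^2 = 285 * 20.9764 = 5978.274
sigma^2/(n*eps^2) = 119.2464 / 5978.274 ≈ 0.01994663

0.019947


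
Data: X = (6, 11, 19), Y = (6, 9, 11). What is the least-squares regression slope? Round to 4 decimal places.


b = sum((xi-xbar)(yi-ybar)) / sum((xi-xbar)^2)
n = 3, xbar = 36/3 = 12, ybar = 26/3 ≈ 8.666667
Sxy = sum((xi-xbar)(yi-ybar)) = 32
Sxx = sum((xi-xbar)^2) = 86
b = Sxy / Sxx = 16/43 ≈ 0.372093

0.3721


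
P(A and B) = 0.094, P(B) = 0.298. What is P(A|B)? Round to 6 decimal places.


P(A|B) = P(A and B) / P(B) = 0.094 / 0.298 = 47/149 ≈ 0.31543624

0.315436


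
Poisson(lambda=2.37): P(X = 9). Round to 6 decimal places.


P = e^(-lam) * lam^k / k!
e^(-2.37) ≈ 0.09348073
lam^k = 2.37^9 ≈ 2359.038964
k! = 9! = 362880
P = 0.09348073 * 2359.038964 / 362880 ≈ 0.000608

0.000608


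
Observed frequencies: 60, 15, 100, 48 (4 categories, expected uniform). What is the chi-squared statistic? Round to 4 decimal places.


chi2 = sum((O-E)^2/E), E = total/4
total = 223, E = 223/4 = 55.75
(60 - 55.75)^2 / 55.75 = 18.0625 / 55.75 = 289/892 ≈ 0.323991
(15 - 55.75)^2 / 55.75 = 1660.5625 / 55.75 = 26569/892 ≈ 29.785874
(100 - 55.75)^2 / 55.75 = 1958.0625 / 55.75 = 31329/892 ≈ 35.122197
(48 - 55.75)^2 / 55.75 = 60.0625 / 55.75 = 961/892 ≈ 1.077354
chi2 = 14787/223 ≈ 66.309417

66.3094


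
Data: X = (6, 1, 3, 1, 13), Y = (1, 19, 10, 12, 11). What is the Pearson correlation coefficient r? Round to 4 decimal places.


r = sum((xi-xbar)(yi-ybar)) / sqrt(sum((xi-xbar)^2) * sum((yi-ybar)^2))
n = 5, xbar = 24/5 = 4.8, ybar = 53/5 = 10.6
Sxy = sum((xi-xbar)(yi-ybar)) = -44.4
Sxx = sum((xi-xbar)^2) = 100.8
Syy = sum((yi-ybar)^2) = 165.2
sqrt(Sxx*Syy) ≈ 129.043249
r = Sxy / sqrt(Sxx*Syy) = -44.4 / 129.043249 ≈ -0.344071

-0.3441


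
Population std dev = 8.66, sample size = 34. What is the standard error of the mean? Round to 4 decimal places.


SE = sigma / sqrt(n)
sqrt(34) ≈ 5.830952
SE = 8.66 / 5.830952 ≈ 1.485178

1.4852


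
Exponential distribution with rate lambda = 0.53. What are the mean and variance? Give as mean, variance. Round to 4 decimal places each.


mean = 1/lam, var = 1/lam^2
mean = 1 / 0.53 = 100/53 ≈ 1.886792
lam^2 = 0.53^2 = 0.2809
var = 1 / 0.2809 = 10000/2809 ≈ 3.559986

1.8868, 3.5600


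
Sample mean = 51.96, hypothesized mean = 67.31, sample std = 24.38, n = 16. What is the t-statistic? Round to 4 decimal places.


t = (xbar - mu0) / (s/sqrt(n))
xbar - mu0 = 51.96 - 67.31 = -15.35
sqrt(16) = 4
s/sqrt(n) = 24.38 / 4 = 6.095
t = -15.35 / 6.095 = -3070/1219 ≈ -2.518458

-2.5185


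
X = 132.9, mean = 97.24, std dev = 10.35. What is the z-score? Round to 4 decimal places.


z = (X - mu) / sigma
X - mu = 132.9 - 97.24 = 35.66
z = 35.66 / 10.35 = 3566/1035 ≈ 3.445411

3.4454


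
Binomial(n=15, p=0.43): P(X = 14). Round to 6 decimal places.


P = C(n,k) * p^k * (1-p)^(n-k)
C(15,14) = 15
p^k = 0.43^14 ≈ 0.000007388536
(1-p)^(n-k) = 0.57^1 = 0.57
P = 15 * 0.000007388536 * 0.57 ≈ 0.000063

0.000063


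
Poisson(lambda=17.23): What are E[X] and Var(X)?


E[X] = Var(X) = lambda = 17.23

17.23, 17.23


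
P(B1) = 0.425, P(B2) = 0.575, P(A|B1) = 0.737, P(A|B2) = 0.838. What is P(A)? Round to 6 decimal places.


P(A) = P(A|B1)*P(B1) + P(A|B2)*P(B2)
P(A|B1)*P(B1) = 0.737 * 0.425 = 0.313225
P(A|B2)*P(B2) = 0.838 * 0.575 = 0.48185
P(A) = 0.313225 + 0.48185 = 0.795075

0.795075


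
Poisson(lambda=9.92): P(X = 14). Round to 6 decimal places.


P = e^(-lam) * lam^k / k!
e^(-9.92) ≈ 0.00004918116
lam^k = 9.92^14 ≈ 89364166727453.512068
k! = 14! = 87178291200
P = 0.00004918116 * 89364166727453.512068 / 87178291200 ≈ 0.050414

0.050414


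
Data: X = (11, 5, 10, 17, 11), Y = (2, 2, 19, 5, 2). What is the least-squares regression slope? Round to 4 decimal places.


b = sum((xi-xbar)(yi-ybar)) / sum((xi-xbar)^2)
n = 5, xbar = 54/5 = 10.8, ybar = 30/5 = 6
Sxy = sum((xi-xbar)(yi-ybar)) = 5
Sxx = sum((xi-xbar)^2) = 72.8
b = Sxy / Sxx = 25/364 ≈ 0.068681

0.0687


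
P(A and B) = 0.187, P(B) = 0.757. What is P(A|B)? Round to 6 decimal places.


P(A|B) = P(A and B) / P(B) = 0.187 / 0.757 = 187/757 ≈ 0.24702774

0.247028


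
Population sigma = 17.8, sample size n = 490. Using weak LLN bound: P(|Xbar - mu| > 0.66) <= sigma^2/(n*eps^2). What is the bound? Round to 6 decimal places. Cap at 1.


bound = min(1, sigma^2/(n*eps^2))
sigma^2 = 17.8^2 = 316.84
n*eps^2 = 490 * 0.66^2 = 490 * 0.4356 = 213.444
sigma^2/(n*eps^2) = 316.84 / 213.444 ≈ 1.48441746
this exceeds 1, so the bound is capped at 1

1.000000


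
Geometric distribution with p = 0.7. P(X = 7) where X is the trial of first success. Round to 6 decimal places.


P = (1-p)^(k-1) * p
(1-p)^(k-1) = 0.3^6 = 0.000729
P = 0.000729 * 0.7 = 0.0005103

0.000510


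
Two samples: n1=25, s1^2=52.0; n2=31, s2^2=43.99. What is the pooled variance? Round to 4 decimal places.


sp^2 = ((n1-1)*s1^2 + (n2-1)*s2^2)/(n1+n2-2)
(n1-1)*s1^2 = 24 * 52.0 = 1248
(n2-1)*s2^2 = 30 * 43.99 = 1319.7
numerator = 1248 + 1319.7 = 2567.7
n1+n2-2 = 54
sp^2 = 2567.7 / 54 = 47.55

47.5500


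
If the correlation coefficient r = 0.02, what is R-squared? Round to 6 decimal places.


R^2 = r^2 = (0.02)^2 = 0.0004

0.000400


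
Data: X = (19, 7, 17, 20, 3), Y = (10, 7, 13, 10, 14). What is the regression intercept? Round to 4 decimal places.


a = ybar - b*xbar, where b = sum((xi-xbar)(yi-ybar)) / sum((xi-xbar)^2)
n = 5, xbar = 66/5 = 13.2, ybar = 54/5 = 10.8
Sxy = sum((xi-xbar)(yi-ybar)) = -10.8
Sxx = sum((xi-xbar)^2) = 236.8
b = Sxy / Sxx = -27/592 ≈ -0.045608
a = 10.8 - (-0.045608) * 13.2 = 3375/296 ≈ 11.402027

11.4020


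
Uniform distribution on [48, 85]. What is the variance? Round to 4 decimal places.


Var = (b-a)^2 / 12
(b-a)^2 = (85 - 48)^2 = 1369
Var = 1369/12 ≈ 114.083333

114.0833


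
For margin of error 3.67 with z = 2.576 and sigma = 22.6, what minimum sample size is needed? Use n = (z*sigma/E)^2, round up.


z*sigma/E = 2.576 * 22.6 / 3.67 = 145544/9175 ≈ 15.863106
(z*sigma/E)^2 ≈ 251.638140
round up: n = 252

252


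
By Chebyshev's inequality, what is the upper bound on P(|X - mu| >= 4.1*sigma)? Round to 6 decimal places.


P <= 1/k^2
k^2 = 4.1^2 = 16.81
1/k^2 = 1 / 16.81 = 100/1681 ≈ 0.05948840

0.059488


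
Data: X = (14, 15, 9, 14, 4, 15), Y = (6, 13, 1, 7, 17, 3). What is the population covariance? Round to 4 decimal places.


Cov = (1/n)*sum((xi-xbar)(yi-ybar))
n = 6, xbar = 71/6 ≈ 11.833333, ybar = 47/6 ≈ 7.833333
sum((xi-xbar)(yi-ybar)) = -343/6 ≈ -57.166667
Cov = -57.166667 / 6 = -343/36 ≈ -9.527778

-9.5278


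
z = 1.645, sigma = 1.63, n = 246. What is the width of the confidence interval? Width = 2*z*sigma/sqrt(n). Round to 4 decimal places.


width = 2*z*sigma/sqrt(n)
2*z*sigma = 2 * 1.645 * 1.63 = 5.3627
sqrt(246) ≈ 15.684387
width = 5.3627 / 15.684387 ≈ 0.341913

0.3419


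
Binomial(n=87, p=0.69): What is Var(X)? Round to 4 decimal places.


Var = n*p*(1-p) = 87 * 0.69 * 0.31 = 18.6093

18.6093


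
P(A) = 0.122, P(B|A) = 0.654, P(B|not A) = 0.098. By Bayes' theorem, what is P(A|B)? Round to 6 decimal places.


P(A|B) = P(B|A)*P(A) / P(B), P(B) = P(B|A)*P(A) + P(B|not A)*P(not A)
P(B|A)*P(A) = 0.654 * 0.122 = 0.079788
P(B|not A)*P(not A) = 0.098 * 0.878 = 0.086044
P(B) = 0.079788 + 0.086044 = 0.165832
P(A|B) = 0.079788 / 0.165832 ≈ 0.48113754

0.481138


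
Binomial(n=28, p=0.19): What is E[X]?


E[X] = n*p = 28 * 0.19 = 5.32

5.32


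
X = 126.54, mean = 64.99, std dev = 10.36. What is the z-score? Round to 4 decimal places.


z = (X - mu) / sigma
X - mu = 126.54 - 64.99 = 61.55
z = 61.55 / 10.36 = 6155/1036 ≈ 5.941120

5.9411


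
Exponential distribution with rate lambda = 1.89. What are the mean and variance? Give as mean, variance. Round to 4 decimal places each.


mean = 1/lam, var = 1/lam^2
mean = 1 / 1.89 = 100/189 ≈ 0.529101
lam^2 = 1.89^2 = 3.5721
var = 1 / 3.5721 ≈ 0.279947

0.5291, 0.2799


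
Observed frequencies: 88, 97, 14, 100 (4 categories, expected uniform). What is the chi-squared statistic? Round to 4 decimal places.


chi2 = sum((O-E)^2/E), E = total/4
total = 299, E = 299/4 = 74.75
(88 - 74.75)^2 / 74.75 = 175.5625 / 74.75 = 2809/1196 ≈ 2.348662
(97 - 74.75)^2 / 74.75 = 495.0625 / 74.75 = 7921/1196 ≈ 6.622910
(14 - 74.75)^2 / 74.75 = 3690.5625 / 74.75 = 59049/1196 ≈ 49.372074
(100 - 74.75)^2 / 74.75 = 637.5625 / 74.75 = 10201/1196 ≈ 8.529264
chi2 = 19995/299 ≈ 66.872910

66.8729


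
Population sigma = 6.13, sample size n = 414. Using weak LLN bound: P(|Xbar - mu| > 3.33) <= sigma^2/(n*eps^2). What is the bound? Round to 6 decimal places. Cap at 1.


bound = min(1, sigma^2/(n*eps^2))
sigma^2 = 6.13^2 = 37.5769
n*eps^2 = 414 * 3.33^2 = 414 * 11.0889 = 4590.8046
sigma^2/(n*eps^2) = 37.5769 / 4590.8046 ≈ 0.00818525

0.008185


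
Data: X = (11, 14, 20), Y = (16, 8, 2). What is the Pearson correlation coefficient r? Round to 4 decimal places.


r = sum((xi-xbar)(yi-ybar)) / sqrt(sum((xi-xbar)^2) * sum((yi-ybar)^2))
n = 3, xbar = 45/3 = 15, ybar = 26/3 ≈ 8.666667
Sxy = sum((xi-xbar)(yi-ybar)) = -62
Sxx = sum((xi-xbar)^2) = 42
Syy = sum((yi-ybar)^2) = 296/3 ≈ 98.666667
sqrt(Sxx*Syy) ≈ 64.373908
r = Sxy / sqrt(Sxx*Syy) = -62 / 64.373908 ≈ -0.963123

-0.9631


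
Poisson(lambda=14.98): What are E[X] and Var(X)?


E[X] = Var(X) = lambda = 14.98

14.98, 14.98


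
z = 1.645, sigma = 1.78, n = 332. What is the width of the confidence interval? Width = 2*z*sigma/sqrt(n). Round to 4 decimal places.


width = 2*z*sigma/sqrt(n)
2*z*sigma = 2 * 1.645 * 1.78 = 5.8562
sqrt(332) ≈ 18.220867
width = 5.8562 / 18.220867 ≈ 0.321401

0.3214


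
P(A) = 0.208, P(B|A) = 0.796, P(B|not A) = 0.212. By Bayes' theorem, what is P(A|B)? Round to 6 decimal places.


P(A|B) = P(B|A)*P(A) / P(B), P(B) = P(B|A)*P(A) + P(B|not A)*P(not A)
P(B|A)*P(A) = 0.796 * 0.208 = 0.165568
P(B|not A)*P(not A) = 0.212 * 0.792 = 0.167904
P(B) = 0.165568 + 0.167904 = 0.333472
P(A|B) = 0.165568 / 0.333472 ≈ 0.49649746

0.496497


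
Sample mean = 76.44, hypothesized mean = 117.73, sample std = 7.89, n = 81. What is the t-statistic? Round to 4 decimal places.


t = (xbar - mu0) / (s/sqrt(n))
xbar - mu0 = 76.44 - 117.73 = -41.29
sqrt(81) = 9
s/sqrt(n) = 7.89 / 9 = 263/300 ≈ 0.87666667
t = -41.29 / 0.87666667 = -12387/263 ≈ -47.098859

-47.0989


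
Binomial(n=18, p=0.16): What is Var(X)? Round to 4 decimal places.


Var = n*p*(1-p) = 18 * 0.16 * 0.84 = 2.4192

2.4192


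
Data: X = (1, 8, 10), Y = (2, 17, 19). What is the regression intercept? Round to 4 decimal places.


a = ybar - b*xbar, where b = sum((xi-xbar)(yi-ybar)) / sum((xi-xbar)^2)
n = 3, xbar = 19/3 ≈ 6.333333, ybar = 38/3 ≈ 12.666667
Sxy = sum((xi-xbar)(yi-ybar)) = 262/3 ≈ 87.333333
Sxx = sum((xi-xbar)^2) = 134/3 ≈ 44.666667
b = Sxy / Sxx = 131/67 ≈ 1.955224
a = 12.666667 - 1.955224 * 6.333333 = 19/67 ≈ 0.283582

0.2836


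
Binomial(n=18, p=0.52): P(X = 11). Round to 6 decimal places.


P = C(n,k) * p^k * (1-p)^(n-k)
C(18,11) = 31824
p^k = 0.52^11 ≈ 0.0007516866
(1-p)^(n-k) = 0.48^7 ≈ 0.005870683
P = 31824 * 0.0007516866 * 0.005870683 ≈ 0.140437

0.140437


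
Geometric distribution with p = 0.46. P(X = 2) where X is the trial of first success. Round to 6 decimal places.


P = (1-p)^(k-1) * p
(1-p)^(k-1) = 0.54^1 = 0.54
P = 0.54 * 0.46 = 0.2484

0.248400


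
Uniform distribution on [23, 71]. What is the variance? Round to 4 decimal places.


Var = (b-a)^2 / 12
(b-a)^2 = (71 - 23)^2 = 2304
Var = 2304/12 = 192

192.0000


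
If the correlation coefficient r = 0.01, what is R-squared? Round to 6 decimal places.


R^2 = r^2 = (0.01)^2 = 0.0001

0.000100


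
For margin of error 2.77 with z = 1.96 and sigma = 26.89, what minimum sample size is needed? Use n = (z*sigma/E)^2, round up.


z*sigma/E = 1.96 * 26.89 / 2.77 = 131761/6925 ≈ 19.026859
(z*sigma/E)^2 ≈ 362.021371
round up: n = 363

363


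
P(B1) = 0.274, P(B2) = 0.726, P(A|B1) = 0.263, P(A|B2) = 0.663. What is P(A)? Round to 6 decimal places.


P(A) = P(A|B1)*P(B1) + P(A|B2)*P(B2)
P(A|B1)*P(B1) = 0.263 * 0.274 = 0.072062
P(A|B2)*P(B2) = 0.663 * 0.726 = 0.481338
P(A) = 0.072062 + 0.481338 = 0.5534

0.553400


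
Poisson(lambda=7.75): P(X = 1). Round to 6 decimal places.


P = e^(-lam) * lam^k / k!
e^(-7.75) ≈ 0.0004307425
lam^k = 7.75^1 = 7.75
k! = 1! = 1
P = 0.0004307425 * 7.75 / 1 ≈ 0.003338

0.003338


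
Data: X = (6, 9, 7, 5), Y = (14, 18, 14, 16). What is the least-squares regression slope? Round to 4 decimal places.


b = sum((xi-xbar)(yi-ybar)) / sum((xi-xbar)^2)
n = 4, xbar = 27/4 = 6.75, ybar = 62/4 = 15.5
Sxy = sum((xi-xbar)(yi-ybar)) = 5.5
Sxx = sum((xi-xbar)^2) = 8.75
b = Sxy / Sxx = 22/35 ≈ 0.628571

0.6286


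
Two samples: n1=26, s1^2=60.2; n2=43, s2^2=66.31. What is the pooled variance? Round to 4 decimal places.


sp^2 = ((n1-1)*s1^2 + (n2-1)*s2^2)/(n1+n2-2)
(n1-1)*s1^2 = 25 * 60.2 = 1505
(n2-1)*s2^2 = 42 * 66.31 = 2785.02
numerator = 1505 + 2785.02 = 4290.02
n1+n2-2 = 67
sp^2 = 4290.02 / 67 = 214501/3350 ≈ 64.030149

64.0301


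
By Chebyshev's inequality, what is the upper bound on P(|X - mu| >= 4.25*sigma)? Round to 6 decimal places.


P <= 1/k^2
k^2 = 4.25^2 = 18.0625
1/k^2 = 1 / 18.0625 = 16/289 ≈ 0.05536332

0.055363


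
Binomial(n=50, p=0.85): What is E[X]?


E[X] = n*p = 50 * 0.85 = 42.5

42.5


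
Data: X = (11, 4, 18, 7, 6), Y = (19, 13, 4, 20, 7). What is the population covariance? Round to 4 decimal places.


Cov = (1/n)*sum((xi-xbar)(yi-ybar))
n = 5, xbar = 46/5 = 9.2, ybar = 63/5 = 12.6
sum((xi-xbar)(yi-ybar)) = -64.6
Cov = -64.6 / 5 = -12.92

-12.9200


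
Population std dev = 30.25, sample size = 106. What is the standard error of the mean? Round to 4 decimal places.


SE = sigma / sqrt(n)
sqrt(106) ≈ 10.295630
SE = 30.25 / 10.295630 ≈ 2.938140

2.9381


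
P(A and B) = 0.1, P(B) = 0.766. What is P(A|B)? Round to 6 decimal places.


P(A|B) = P(A and B) / P(B) = 0.1 / 0.766 = 50/383 ≈ 0.13054830

0.130548


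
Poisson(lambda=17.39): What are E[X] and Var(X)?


E[X] = Var(X) = lambda = 17.39

17.39, 17.39


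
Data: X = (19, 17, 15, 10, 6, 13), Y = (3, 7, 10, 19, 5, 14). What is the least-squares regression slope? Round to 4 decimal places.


b = sum((xi-xbar)(yi-ybar)) / sum((xi-xbar)^2)
n = 6, xbar = 80/6 = 40/3 ≈ 13.333333, ybar = 58/6 = 29/3 ≈ 9.666667
Sxy = sum((xi-xbar)(yi-ybar)) = -136/3 ≈ -45.333333
Sxx = sum((xi-xbar)^2) = 340/3 ≈ 113.333333
b = Sxy / Sxx = -0.4

-0.4000


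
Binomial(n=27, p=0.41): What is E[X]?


E[X] = n*p = 27 * 0.41 = 11.07

11.07


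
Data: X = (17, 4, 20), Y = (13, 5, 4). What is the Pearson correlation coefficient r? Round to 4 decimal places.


r = sum((xi-xbar)(yi-ybar)) / sqrt(sum((xi-xbar)^2) * sum((yi-ybar)^2))
n = 3, xbar = 41/3 ≈ 13.666667, ybar = 22/3 ≈ 7.333333
Sxy = sum((xi-xbar)(yi-ybar)) = 61/3 ≈ 20.333333
Sxx = sum((xi-xbar)^2) = 434/3 ≈ 144.666667
Syy = sum((yi-ybar)^2) = 146/3 ≈ 48.666667
sqrt(Sxx*Syy) ≈ 83.907356
r = Sxy / sqrt(Sxx*Syy) = 20.333333 / 83.907356 ≈ 0.242331

0.2423


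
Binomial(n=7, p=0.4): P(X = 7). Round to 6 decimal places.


P = C(n,k) * p^k * (1-p)^(n-k)
C(7,7) = 1
p^k = 0.4^7 = 0.0016384
(1-p)^(n-k) = 0.6^0 = 1
P = 1 * 0.0016384 * 1 ≈ 0.001638

0.001638


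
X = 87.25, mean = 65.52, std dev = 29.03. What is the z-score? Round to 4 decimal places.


z = (X - mu) / sigma
X - mu = 87.25 - 65.52 = 21.73
z = 21.73 / 29.03 = 2173/2903 ≈ 0.748536

0.7485


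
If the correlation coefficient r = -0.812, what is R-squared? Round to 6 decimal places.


R^2 = r^2 = (-0.812)^2 = 0.659344

0.659344


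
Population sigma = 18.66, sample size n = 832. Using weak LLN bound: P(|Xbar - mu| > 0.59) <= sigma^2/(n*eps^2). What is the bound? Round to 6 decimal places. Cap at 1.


bound = min(1, sigma^2/(n*eps^2))
sigma^2 = 18.66^2 = 348.1956
n*eps^2 = 832 * 0.59^2 = 832 * 0.3481 = 289.6192
sigma^2/(n*eps^2) = 348.1956 / 289.6192 ≈ 1.20225317
this exceeds 1, so the bound is capped at 1

1.000000


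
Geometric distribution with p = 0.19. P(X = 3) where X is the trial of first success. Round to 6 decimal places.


P = (1-p)^(k-1) * p
(1-p)^(k-1) = 0.81^2 = 0.6561
P = 0.6561 * 0.19 = 0.124659

0.124659


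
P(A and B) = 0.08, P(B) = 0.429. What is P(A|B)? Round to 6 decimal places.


P(A|B) = P(A and B) / P(B) = 0.08 / 0.429 = 80/429 ≈ 0.18648019

0.186480


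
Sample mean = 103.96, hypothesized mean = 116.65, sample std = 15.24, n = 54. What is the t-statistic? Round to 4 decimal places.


t = (xbar - mu0) / (s/sqrt(n))
xbar - mu0 = 103.96 - 116.65 = -12.69
sqrt(54) ≈ 7.34846923
s/sqrt(n) = 15.24 / 7.34846923 ≈ 2.07390132
t = -12.69 / 2.07390132 ≈ -6.118903

-6.1189


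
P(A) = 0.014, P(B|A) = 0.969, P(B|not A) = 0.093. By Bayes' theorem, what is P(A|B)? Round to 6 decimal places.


P(A|B) = P(B|A)*P(A) / P(B), P(B) = P(B|A)*P(A) + P(B|not A)*P(not A)
P(B|A)*P(A) = 0.969 * 0.014 = 0.013566
P(B|not A)*P(not A) = 0.093 * 0.986 = 0.091698
P(B) = 0.013566 + 0.091698 = 0.105264
P(A|B) = 0.013566 / 0.105264 = 133/1032 ≈ 0.12887597

0.128876


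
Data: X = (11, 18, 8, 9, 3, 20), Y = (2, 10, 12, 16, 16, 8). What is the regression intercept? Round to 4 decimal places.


a = ybar - b*xbar, where b = sum((xi-xbar)(yi-ybar)) / sum((xi-xbar)^2)
n = 6, xbar = 69/6 = 11.5, ybar = 64/6 = 32/3 ≈ 10.666667
Sxy = sum((xi-xbar)(yi-ybar)) = -86
Sxx = sum((xi-xbar)^2) = 205.5
b = Sxy / Sxx = -172/411 ≈ -0.418491
a = 10.666667 - (-0.418491) * 11.5 = 6362/411 ≈ 15.479319

15.4793


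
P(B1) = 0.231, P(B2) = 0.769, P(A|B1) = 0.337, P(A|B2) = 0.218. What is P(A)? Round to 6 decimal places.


P(A) = P(A|B1)*P(B1) + P(A|B2)*P(B2)
P(A|B1)*P(B1) = 0.337 * 0.231 = 0.077847
P(A|B2)*P(B2) = 0.218 * 0.769 = 0.167642
P(A) = 0.077847 + 0.167642 = 0.245489

0.245489


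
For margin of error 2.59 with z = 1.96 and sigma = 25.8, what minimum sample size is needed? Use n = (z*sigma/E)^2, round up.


z*sigma/E = 1.96 * 25.8 / 2.59 = 3612/185 ≈ 19.524324
(z*sigma/E)^2 ≈ 381.199240
round up: n = 382

382


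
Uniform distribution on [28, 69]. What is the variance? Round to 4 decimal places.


Var = (b-a)^2 / 12
(b-a)^2 = (69 - 28)^2 = 1681
Var = 1681/12 ≈ 140.083333

140.0833


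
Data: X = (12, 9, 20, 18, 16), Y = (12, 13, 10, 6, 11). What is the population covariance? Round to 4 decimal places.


Cov = (1/n)*sum((xi-xbar)(yi-ybar))
n = 5, xbar = 75/5 = 15, ybar = 52/5 = 10.4
sum((xi-xbar)(yi-ybar)) = -35
Cov = -35 / 5 = -7

-7.0000
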